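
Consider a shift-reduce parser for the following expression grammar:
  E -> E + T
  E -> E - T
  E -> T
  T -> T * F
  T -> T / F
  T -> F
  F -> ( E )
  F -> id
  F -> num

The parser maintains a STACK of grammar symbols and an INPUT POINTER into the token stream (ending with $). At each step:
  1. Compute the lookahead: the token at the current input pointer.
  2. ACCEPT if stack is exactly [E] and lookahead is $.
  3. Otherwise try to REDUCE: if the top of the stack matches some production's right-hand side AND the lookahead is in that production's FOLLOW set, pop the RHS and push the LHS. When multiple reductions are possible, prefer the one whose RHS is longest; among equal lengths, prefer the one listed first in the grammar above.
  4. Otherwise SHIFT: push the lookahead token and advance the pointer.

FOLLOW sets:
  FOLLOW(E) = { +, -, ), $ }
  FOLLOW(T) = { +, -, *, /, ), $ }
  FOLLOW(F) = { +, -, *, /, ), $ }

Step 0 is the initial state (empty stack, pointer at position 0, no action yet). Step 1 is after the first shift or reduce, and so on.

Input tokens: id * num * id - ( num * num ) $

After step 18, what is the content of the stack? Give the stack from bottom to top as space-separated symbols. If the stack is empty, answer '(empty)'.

Step 1: shift id. Stack=[id] ptr=1 lookahead=* remaining=[* num * id - ( num * num ) $]
Step 2: reduce F->id. Stack=[F] ptr=1 lookahead=* remaining=[* num * id - ( num * num ) $]
Step 3: reduce T->F. Stack=[T] ptr=1 lookahead=* remaining=[* num * id - ( num * num ) $]
Step 4: shift *. Stack=[T *] ptr=2 lookahead=num remaining=[num * id - ( num * num ) $]
Step 5: shift num. Stack=[T * num] ptr=3 lookahead=* remaining=[* id - ( num * num ) $]
Step 6: reduce F->num. Stack=[T * F] ptr=3 lookahead=* remaining=[* id - ( num * num ) $]
Step 7: reduce T->T * F. Stack=[T] ptr=3 lookahead=* remaining=[* id - ( num * num ) $]
Step 8: shift *. Stack=[T *] ptr=4 lookahead=id remaining=[id - ( num * num ) $]
Step 9: shift id. Stack=[T * id] ptr=5 lookahead=- remaining=[- ( num * num ) $]
Step 10: reduce F->id. Stack=[T * F] ptr=5 lookahead=- remaining=[- ( num * num ) $]
Step 11: reduce T->T * F. Stack=[T] ptr=5 lookahead=- remaining=[- ( num * num ) $]
Step 12: reduce E->T. Stack=[E] ptr=5 lookahead=- remaining=[- ( num * num ) $]
Step 13: shift -. Stack=[E -] ptr=6 lookahead=( remaining=[( num * num ) $]
Step 14: shift (. Stack=[E - (] ptr=7 lookahead=num remaining=[num * num ) $]
Step 15: shift num. Stack=[E - ( num] ptr=8 lookahead=* remaining=[* num ) $]
Step 16: reduce F->num. Stack=[E - ( F] ptr=8 lookahead=* remaining=[* num ) $]
Step 17: reduce T->F. Stack=[E - ( T] ptr=8 lookahead=* remaining=[* num ) $]
Step 18: shift *. Stack=[E - ( T *] ptr=9 lookahead=num remaining=[num ) $]

Answer: E - ( T *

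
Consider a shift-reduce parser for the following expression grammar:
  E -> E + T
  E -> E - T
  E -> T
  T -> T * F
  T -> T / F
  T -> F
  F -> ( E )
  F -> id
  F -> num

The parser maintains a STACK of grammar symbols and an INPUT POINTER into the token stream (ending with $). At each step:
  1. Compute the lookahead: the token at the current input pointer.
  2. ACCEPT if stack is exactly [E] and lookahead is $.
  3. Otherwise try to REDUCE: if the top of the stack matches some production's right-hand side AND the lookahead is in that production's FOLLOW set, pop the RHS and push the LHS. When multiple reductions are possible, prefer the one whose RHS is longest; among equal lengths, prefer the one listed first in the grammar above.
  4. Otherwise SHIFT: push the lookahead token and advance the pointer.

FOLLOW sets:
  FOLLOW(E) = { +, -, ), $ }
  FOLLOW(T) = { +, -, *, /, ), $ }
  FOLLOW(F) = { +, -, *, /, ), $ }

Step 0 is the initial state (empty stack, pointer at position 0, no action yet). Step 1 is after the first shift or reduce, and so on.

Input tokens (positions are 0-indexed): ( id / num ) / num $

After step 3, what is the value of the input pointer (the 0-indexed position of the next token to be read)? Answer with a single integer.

Step 1: shift (. Stack=[(] ptr=1 lookahead=id remaining=[id / num ) / num $]
Step 2: shift id. Stack=[( id] ptr=2 lookahead=/ remaining=[/ num ) / num $]
Step 3: reduce F->id. Stack=[( F] ptr=2 lookahead=/ remaining=[/ num ) / num $]

Answer: 2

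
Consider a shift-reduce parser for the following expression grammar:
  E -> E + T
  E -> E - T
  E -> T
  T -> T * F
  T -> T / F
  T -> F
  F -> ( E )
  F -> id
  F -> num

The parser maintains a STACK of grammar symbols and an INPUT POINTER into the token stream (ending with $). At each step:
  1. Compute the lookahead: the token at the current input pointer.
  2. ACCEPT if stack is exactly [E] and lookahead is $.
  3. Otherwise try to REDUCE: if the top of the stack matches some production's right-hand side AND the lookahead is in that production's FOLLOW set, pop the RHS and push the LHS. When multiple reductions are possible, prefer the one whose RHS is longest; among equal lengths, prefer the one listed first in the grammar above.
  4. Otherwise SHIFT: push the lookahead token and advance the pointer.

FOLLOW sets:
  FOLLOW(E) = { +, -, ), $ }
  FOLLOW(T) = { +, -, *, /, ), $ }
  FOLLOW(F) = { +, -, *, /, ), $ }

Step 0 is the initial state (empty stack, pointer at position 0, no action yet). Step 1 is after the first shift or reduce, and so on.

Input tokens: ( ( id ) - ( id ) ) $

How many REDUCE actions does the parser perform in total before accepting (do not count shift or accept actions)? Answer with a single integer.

Step 1: shift (. Stack=[(] ptr=1 lookahead=( remaining=[( id ) - ( id ) ) $]
Step 2: shift (. Stack=[( (] ptr=2 lookahead=id remaining=[id ) - ( id ) ) $]
Step 3: shift id. Stack=[( ( id] ptr=3 lookahead=) remaining=[) - ( id ) ) $]
Step 4: reduce F->id. Stack=[( ( F] ptr=3 lookahead=) remaining=[) - ( id ) ) $]
Step 5: reduce T->F. Stack=[( ( T] ptr=3 lookahead=) remaining=[) - ( id ) ) $]
Step 6: reduce E->T. Stack=[( ( E] ptr=3 lookahead=) remaining=[) - ( id ) ) $]
Step 7: shift ). Stack=[( ( E )] ptr=4 lookahead=- remaining=[- ( id ) ) $]
Step 8: reduce F->( E ). Stack=[( F] ptr=4 lookahead=- remaining=[- ( id ) ) $]
Step 9: reduce T->F. Stack=[( T] ptr=4 lookahead=- remaining=[- ( id ) ) $]
Step 10: reduce E->T. Stack=[( E] ptr=4 lookahead=- remaining=[- ( id ) ) $]
Step 11: shift -. Stack=[( E -] ptr=5 lookahead=( remaining=[( id ) ) $]
Step 12: shift (. Stack=[( E - (] ptr=6 lookahead=id remaining=[id ) ) $]
Step 13: shift id. Stack=[( E - ( id] ptr=7 lookahead=) remaining=[) ) $]
Step 14: reduce F->id. Stack=[( E - ( F] ptr=7 lookahead=) remaining=[) ) $]
Step 15: reduce T->F. Stack=[( E - ( T] ptr=7 lookahead=) remaining=[) ) $]
Step 16: reduce E->T. Stack=[( E - ( E] ptr=7 lookahead=) remaining=[) ) $]
Step 17: shift ). Stack=[( E - ( E )] ptr=8 lookahead=) remaining=[) $]
Step 18: reduce F->( E ). Stack=[( E - F] ptr=8 lookahead=) remaining=[) $]
Step 19: reduce T->F. Stack=[( E - T] ptr=8 lookahead=) remaining=[) $]
Step 20: reduce E->E - T. Stack=[( E] ptr=8 lookahead=) remaining=[) $]
Step 21: shift ). Stack=[( E )] ptr=9 lookahead=$ remaining=[$]
Step 22: reduce F->( E ). Stack=[F] ptr=9 lookahead=$ remaining=[$]
Step 23: reduce T->F. Stack=[T] ptr=9 lookahead=$ remaining=[$]
Step 24: reduce E->T. Stack=[E] ptr=9 lookahead=$ remaining=[$]
Step 25: accept. Stack=[E] ptr=9 lookahead=$ remaining=[$]

Answer: 15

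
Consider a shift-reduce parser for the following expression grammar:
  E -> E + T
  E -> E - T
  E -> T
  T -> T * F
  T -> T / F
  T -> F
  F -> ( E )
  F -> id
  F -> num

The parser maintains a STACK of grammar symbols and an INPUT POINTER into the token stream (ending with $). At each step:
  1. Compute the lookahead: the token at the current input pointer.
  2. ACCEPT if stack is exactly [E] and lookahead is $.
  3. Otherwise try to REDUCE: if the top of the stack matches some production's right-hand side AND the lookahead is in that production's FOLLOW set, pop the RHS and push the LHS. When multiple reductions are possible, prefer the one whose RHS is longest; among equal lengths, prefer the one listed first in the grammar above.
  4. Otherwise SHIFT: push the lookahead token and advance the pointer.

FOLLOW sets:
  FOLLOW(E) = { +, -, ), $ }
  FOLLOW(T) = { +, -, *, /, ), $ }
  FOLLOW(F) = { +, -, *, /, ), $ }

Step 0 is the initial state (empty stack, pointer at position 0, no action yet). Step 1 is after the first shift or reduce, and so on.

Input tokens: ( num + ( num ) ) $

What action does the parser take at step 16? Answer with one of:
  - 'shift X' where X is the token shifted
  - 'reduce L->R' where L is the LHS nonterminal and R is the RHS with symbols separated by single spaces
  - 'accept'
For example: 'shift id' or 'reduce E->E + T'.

Step 1: shift (. Stack=[(] ptr=1 lookahead=num remaining=[num + ( num ) ) $]
Step 2: shift num. Stack=[( num] ptr=2 lookahead=+ remaining=[+ ( num ) ) $]
Step 3: reduce F->num. Stack=[( F] ptr=2 lookahead=+ remaining=[+ ( num ) ) $]
Step 4: reduce T->F. Stack=[( T] ptr=2 lookahead=+ remaining=[+ ( num ) ) $]
Step 5: reduce E->T. Stack=[( E] ptr=2 lookahead=+ remaining=[+ ( num ) ) $]
Step 6: shift +. Stack=[( E +] ptr=3 lookahead=( remaining=[( num ) ) $]
Step 7: shift (. Stack=[( E + (] ptr=4 lookahead=num remaining=[num ) ) $]
Step 8: shift num. Stack=[( E + ( num] ptr=5 lookahead=) remaining=[) ) $]
Step 9: reduce F->num. Stack=[( E + ( F] ptr=5 lookahead=) remaining=[) ) $]
Step 10: reduce T->F. Stack=[( E + ( T] ptr=5 lookahead=) remaining=[) ) $]
Step 11: reduce E->T. Stack=[( E + ( E] ptr=5 lookahead=) remaining=[) ) $]
Step 12: shift ). Stack=[( E + ( E )] ptr=6 lookahead=) remaining=[) $]
Step 13: reduce F->( E ). Stack=[( E + F] ptr=6 lookahead=) remaining=[) $]
Step 14: reduce T->F. Stack=[( E + T] ptr=6 lookahead=) remaining=[) $]
Step 15: reduce E->E + T. Stack=[( E] ptr=6 lookahead=) remaining=[) $]
Step 16: shift ). Stack=[( E )] ptr=7 lookahead=$ remaining=[$]

Answer: shift )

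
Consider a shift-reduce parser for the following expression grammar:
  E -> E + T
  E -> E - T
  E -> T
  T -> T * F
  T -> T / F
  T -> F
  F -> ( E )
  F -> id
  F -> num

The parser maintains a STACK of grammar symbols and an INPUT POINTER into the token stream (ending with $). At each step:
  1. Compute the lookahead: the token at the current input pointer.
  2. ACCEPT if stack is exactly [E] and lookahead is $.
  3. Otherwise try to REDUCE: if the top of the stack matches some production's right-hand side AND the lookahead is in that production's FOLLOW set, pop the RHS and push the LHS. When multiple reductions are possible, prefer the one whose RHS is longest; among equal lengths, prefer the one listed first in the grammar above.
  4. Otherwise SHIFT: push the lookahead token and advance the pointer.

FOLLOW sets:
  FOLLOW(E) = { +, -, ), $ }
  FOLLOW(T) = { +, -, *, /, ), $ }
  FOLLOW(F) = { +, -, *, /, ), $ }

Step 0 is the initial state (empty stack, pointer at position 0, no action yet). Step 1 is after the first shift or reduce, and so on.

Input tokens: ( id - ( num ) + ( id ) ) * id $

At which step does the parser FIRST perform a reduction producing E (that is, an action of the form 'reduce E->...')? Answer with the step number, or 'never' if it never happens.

Step 1: shift (. Stack=[(] ptr=1 lookahead=id remaining=[id - ( num ) + ( id ) ) * id $]
Step 2: shift id. Stack=[( id] ptr=2 lookahead=- remaining=[- ( num ) + ( id ) ) * id $]
Step 3: reduce F->id. Stack=[( F] ptr=2 lookahead=- remaining=[- ( num ) + ( id ) ) * id $]
Step 4: reduce T->F. Stack=[( T] ptr=2 lookahead=- remaining=[- ( num ) + ( id ) ) * id $]
Step 5: reduce E->T. Stack=[( E] ptr=2 lookahead=- remaining=[- ( num ) + ( id ) ) * id $]

Answer: 5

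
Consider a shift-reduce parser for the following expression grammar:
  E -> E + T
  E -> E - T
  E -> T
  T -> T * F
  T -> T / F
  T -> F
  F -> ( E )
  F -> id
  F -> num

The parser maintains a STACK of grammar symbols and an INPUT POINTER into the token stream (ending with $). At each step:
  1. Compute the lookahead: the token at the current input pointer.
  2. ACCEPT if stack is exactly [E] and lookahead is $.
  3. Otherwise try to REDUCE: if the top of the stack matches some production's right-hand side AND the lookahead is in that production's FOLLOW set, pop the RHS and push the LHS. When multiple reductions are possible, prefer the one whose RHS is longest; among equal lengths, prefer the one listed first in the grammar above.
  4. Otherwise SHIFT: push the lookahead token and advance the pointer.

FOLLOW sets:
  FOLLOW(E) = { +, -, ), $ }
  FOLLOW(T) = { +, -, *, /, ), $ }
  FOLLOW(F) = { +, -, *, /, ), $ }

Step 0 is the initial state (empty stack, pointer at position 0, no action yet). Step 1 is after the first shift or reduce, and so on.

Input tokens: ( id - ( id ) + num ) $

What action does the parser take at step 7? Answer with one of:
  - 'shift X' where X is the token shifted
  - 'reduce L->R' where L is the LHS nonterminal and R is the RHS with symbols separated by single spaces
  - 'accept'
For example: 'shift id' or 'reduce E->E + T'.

Answer: shift (

Derivation:
Step 1: shift (. Stack=[(] ptr=1 lookahead=id remaining=[id - ( id ) + num ) $]
Step 2: shift id. Stack=[( id] ptr=2 lookahead=- remaining=[- ( id ) + num ) $]
Step 3: reduce F->id. Stack=[( F] ptr=2 lookahead=- remaining=[- ( id ) + num ) $]
Step 4: reduce T->F. Stack=[( T] ptr=2 lookahead=- remaining=[- ( id ) + num ) $]
Step 5: reduce E->T. Stack=[( E] ptr=2 lookahead=- remaining=[- ( id ) + num ) $]
Step 6: shift -. Stack=[( E -] ptr=3 lookahead=( remaining=[( id ) + num ) $]
Step 7: shift (. Stack=[( E - (] ptr=4 lookahead=id remaining=[id ) + num ) $]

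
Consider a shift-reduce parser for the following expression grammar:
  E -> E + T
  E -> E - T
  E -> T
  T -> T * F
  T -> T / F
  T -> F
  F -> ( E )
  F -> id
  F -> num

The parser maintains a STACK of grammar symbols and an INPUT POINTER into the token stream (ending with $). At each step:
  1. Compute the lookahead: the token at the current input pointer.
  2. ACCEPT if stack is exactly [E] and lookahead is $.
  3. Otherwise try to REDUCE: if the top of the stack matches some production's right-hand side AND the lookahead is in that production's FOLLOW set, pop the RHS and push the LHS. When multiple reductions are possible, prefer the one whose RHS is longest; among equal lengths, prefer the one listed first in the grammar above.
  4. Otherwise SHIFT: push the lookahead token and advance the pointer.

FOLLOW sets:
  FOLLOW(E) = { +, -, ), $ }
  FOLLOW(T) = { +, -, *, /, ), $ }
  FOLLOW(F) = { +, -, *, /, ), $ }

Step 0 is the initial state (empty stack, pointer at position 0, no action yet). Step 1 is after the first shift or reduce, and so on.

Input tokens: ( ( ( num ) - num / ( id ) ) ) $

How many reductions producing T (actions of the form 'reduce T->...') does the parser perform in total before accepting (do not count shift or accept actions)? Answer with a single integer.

Answer: 7

Derivation:
Step 1: shift (. Stack=[(] ptr=1 lookahead=( remaining=[( ( num ) - num / ( id ) ) ) $]
Step 2: shift (. Stack=[( (] ptr=2 lookahead=( remaining=[( num ) - num / ( id ) ) ) $]
Step 3: shift (. Stack=[( ( (] ptr=3 lookahead=num remaining=[num ) - num / ( id ) ) ) $]
Step 4: shift num. Stack=[( ( ( num] ptr=4 lookahead=) remaining=[) - num / ( id ) ) ) $]
Step 5: reduce F->num. Stack=[( ( ( F] ptr=4 lookahead=) remaining=[) - num / ( id ) ) ) $]
Step 6: reduce T->F. Stack=[( ( ( T] ptr=4 lookahead=) remaining=[) - num / ( id ) ) ) $]
Step 7: reduce E->T. Stack=[( ( ( E] ptr=4 lookahead=) remaining=[) - num / ( id ) ) ) $]
Step 8: shift ). Stack=[( ( ( E )] ptr=5 lookahead=- remaining=[- num / ( id ) ) ) $]
Step 9: reduce F->( E ). Stack=[( ( F] ptr=5 lookahead=- remaining=[- num / ( id ) ) ) $]
Step 10: reduce T->F. Stack=[( ( T] ptr=5 lookahead=- remaining=[- num / ( id ) ) ) $]
Step 11: reduce E->T. Stack=[( ( E] ptr=5 lookahead=- remaining=[- num / ( id ) ) ) $]
Step 12: shift -. Stack=[( ( E -] ptr=6 lookahead=num remaining=[num / ( id ) ) ) $]
Step 13: shift num. Stack=[( ( E - num] ptr=7 lookahead=/ remaining=[/ ( id ) ) ) $]
Step 14: reduce F->num. Stack=[( ( E - F] ptr=7 lookahead=/ remaining=[/ ( id ) ) ) $]
Step 15: reduce T->F. Stack=[( ( E - T] ptr=7 lookahead=/ remaining=[/ ( id ) ) ) $]
Step 16: shift /. Stack=[( ( E - T /] ptr=8 lookahead=( remaining=[( id ) ) ) $]
Step 17: shift (. Stack=[( ( E - T / (] ptr=9 lookahead=id remaining=[id ) ) ) $]
Step 18: shift id. Stack=[( ( E - T / ( id] ptr=10 lookahead=) remaining=[) ) ) $]
Step 19: reduce F->id. Stack=[( ( E - T / ( F] ptr=10 lookahead=) remaining=[) ) ) $]
Step 20: reduce T->F. Stack=[( ( E - T / ( T] ptr=10 lookahead=) remaining=[) ) ) $]
Step 21: reduce E->T. Stack=[( ( E - T / ( E] ptr=10 lookahead=) remaining=[) ) ) $]
Step 22: shift ). Stack=[( ( E - T / ( E )] ptr=11 lookahead=) remaining=[) ) $]
Step 23: reduce F->( E ). Stack=[( ( E - T / F] ptr=11 lookahead=) remaining=[) ) $]
Step 24: reduce T->T / F. Stack=[( ( E - T] ptr=11 lookahead=) remaining=[) ) $]
Step 25: reduce E->E - T. Stack=[( ( E] ptr=11 lookahead=) remaining=[) ) $]
Step 26: shift ). Stack=[( ( E )] ptr=12 lookahead=) remaining=[) $]
Step 27: reduce F->( E ). Stack=[( F] ptr=12 lookahead=) remaining=[) $]
Step 28: reduce T->F. Stack=[( T] ptr=12 lookahead=) remaining=[) $]
Step 29: reduce E->T. Stack=[( E] ptr=12 lookahead=) remaining=[) $]
Step 30: shift ). Stack=[( E )] ptr=13 lookahead=$ remaining=[$]
Step 31: reduce F->( E ). Stack=[F] ptr=13 lookahead=$ remaining=[$]
Step 32: reduce T->F. Stack=[T] ptr=13 lookahead=$ remaining=[$]
Step 33: reduce E->T. Stack=[E] ptr=13 lookahead=$ remaining=[$]
Step 34: accept. Stack=[E] ptr=13 lookahead=$ remaining=[$]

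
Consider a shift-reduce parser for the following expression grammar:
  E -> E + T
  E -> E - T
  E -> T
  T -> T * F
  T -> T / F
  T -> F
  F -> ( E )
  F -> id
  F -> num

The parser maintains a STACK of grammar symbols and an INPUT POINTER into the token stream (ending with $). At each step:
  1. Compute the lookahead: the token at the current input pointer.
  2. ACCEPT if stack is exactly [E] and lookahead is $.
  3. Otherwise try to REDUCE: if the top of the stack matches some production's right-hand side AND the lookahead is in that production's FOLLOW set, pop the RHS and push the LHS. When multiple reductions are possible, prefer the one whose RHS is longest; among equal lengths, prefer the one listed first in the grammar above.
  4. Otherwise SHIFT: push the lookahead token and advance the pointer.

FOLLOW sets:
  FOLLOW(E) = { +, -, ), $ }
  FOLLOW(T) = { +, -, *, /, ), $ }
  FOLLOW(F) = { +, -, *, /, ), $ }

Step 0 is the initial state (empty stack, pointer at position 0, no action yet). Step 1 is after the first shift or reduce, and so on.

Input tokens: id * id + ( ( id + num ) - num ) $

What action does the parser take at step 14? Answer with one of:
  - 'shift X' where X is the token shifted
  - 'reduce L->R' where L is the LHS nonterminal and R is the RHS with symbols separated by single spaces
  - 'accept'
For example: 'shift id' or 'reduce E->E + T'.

Step 1: shift id. Stack=[id] ptr=1 lookahead=* remaining=[* id + ( ( id + num ) - num ) $]
Step 2: reduce F->id. Stack=[F] ptr=1 lookahead=* remaining=[* id + ( ( id + num ) - num ) $]
Step 3: reduce T->F. Stack=[T] ptr=1 lookahead=* remaining=[* id + ( ( id + num ) - num ) $]
Step 4: shift *. Stack=[T *] ptr=2 lookahead=id remaining=[id + ( ( id + num ) - num ) $]
Step 5: shift id. Stack=[T * id] ptr=3 lookahead=+ remaining=[+ ( ( id + num ) - num ) $]
Step 6: reduce F->id. Stack=[T * F] ptr=3 lookahead=+ remaining=[+ ( ( id + num ) - num ) $]
Step 7: reduce T->T * F. Stack=[T] ptr=3 lookahead=+ remaining=[+ ( ( id + num ) - num ) $]
Step 8: reduce E->T. Stack=[E] ptr=3 lookahead=+ remaining=[+ ( ( id + num ) - num ) $]
Step 9: shift +. Stack=[E +] ptr=4 lookahead=( remaining=[( ( id + num ) - num ) $]
Step 10: shift (. Stack=[E + (] ptr=5 lookahead=( remaining=[( id + num ) - num ) $]
Step 11: shift (. Stack=[E + ( (] ptr=6 lookahead=id remaining=[id + num ) - num ) $]
Step 12: shift id. Stack=[E + ( ( id] ptr=7 lookahead=+ remaining=[+ num ) - num ) $]
Step 13: reduce F->id. Stack=[E + ( ( F] ptr=7 lookahead=+ remaining=[+ num ) - num ) $]
Step 14: reduce T->F. Stack=[E + ( ( T] ptr=7 lookahead=+ remaining=[+ num ) - num ) $]

Answer: reduce T->F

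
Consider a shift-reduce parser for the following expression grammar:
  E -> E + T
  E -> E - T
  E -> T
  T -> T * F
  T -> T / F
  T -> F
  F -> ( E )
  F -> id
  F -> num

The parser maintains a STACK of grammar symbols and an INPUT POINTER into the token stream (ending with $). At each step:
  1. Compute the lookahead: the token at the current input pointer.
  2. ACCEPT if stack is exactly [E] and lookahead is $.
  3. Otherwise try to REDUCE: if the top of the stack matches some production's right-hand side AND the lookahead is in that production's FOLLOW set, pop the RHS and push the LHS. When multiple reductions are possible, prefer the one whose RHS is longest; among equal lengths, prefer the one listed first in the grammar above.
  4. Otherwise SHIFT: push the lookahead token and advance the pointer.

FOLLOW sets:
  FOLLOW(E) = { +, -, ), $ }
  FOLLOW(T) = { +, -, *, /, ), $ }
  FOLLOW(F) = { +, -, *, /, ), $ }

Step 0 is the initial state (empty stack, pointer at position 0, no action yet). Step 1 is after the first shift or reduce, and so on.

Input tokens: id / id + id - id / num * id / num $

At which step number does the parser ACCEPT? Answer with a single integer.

Answer: 31

Derivation:
Step 1: shift id. Stack=[id] ptr=1 lookahead=/ remaining=[/ id + id - id / num * id / num $]
Step 2: reduce F->id. Stack=[F] ptr=1 lookahead=/ remaining=[/ id + id - id / num * id / num $]
Step 3: reduce T->F. Stack=[T] ptr=1 lookahead=/ remaining=[/ id + id - id / num * id / num $]
Step 4: shift /. Stack=[T /] ptr=2 lookahead=id remaining=[id + id - id / num * id / num $]
Step 5: shift id. Stack=[T / id] ptr=3 lookahead=+ remaining=[+ id - id / num * id / num $]
Step 6: reduce F->id. Stack=[T / F] ptr=3 lookahead=+ remaining=[+ id - id / num * id / num $]
Step 7: reduce T->T / F. Stack=[T] ptr=3 lookahead=+ remaining=[+ id - id / num * id / num $]
Step 8: reduce E->T. Stack=[E] ptr=3 lookahead=+ remaining=[+ id - id / num * id / num $]
Step 9: shift +. Stack=[E +] ptr=4 lookahead=id remaining=[id - id / num * id / num $]
Step 10: shift id. Stack=[E + id] ptr=5 lookahead=- remaining=[- id / num * id / num $]
Step 11: reduce F->id. Stack=[E + F] ptr=5 lookahead=- remaining=[- id / num * id / num $]
Step 12: reduce T->F. Stack=[E + T] ptr=5 lookahead=- remaining=[- id / num * id / num $]
Step 13: reduce E->E + T. Stack=[E] ptr=5 lookahead=- remaining=[- id / num * id / num $]
Step 14: shift -. Stack=[E -] ptr=6 lookahead=id remaining=[id / num * id / num $]
Step 15: shift id. Stack=[E - id] ptr=7 lookahead=/ remaining=[/ num * id / num $]
Step 16: reduce F->id. Stack=[E - F] ptr=7 lookahead=/ remaining=[/ num * id / num $]
Step 17: reduce T->F. Stack=[E - T] ptr=7 lookahead=/ remaining=[/ num * id / num $]
Step 18: shift /. Stack=[E - T /] ptr=8 lookahead=num remaining=[num * id / num $]
Step 19: shift num. Stack=[E - T / num] ptr=9 lookahead=* remaining=[* id / num $]
Step 20: reduce F->num. Stack=[E - T / F] ptr=9 lookahead=* remaining=[* id / num $]
Step 21: reduce T->T / F. Stack=[E - T] ptr=9 lookahead=* remaining=[* id / num $]
Step 22: shift *. Stack=[E - T *] ptr=10 lookahead=id remaining=[id / num $]
Step 23: shift id. Stack=[E - T * id] ptr=11 lookahead=/ remaining=[/ num $]
Step 24: reduce F->id. Stack=[E - T * F] ptr=11 lookahead=/ remaining=[/ num $]
Step 25: reduce T->T * F. Stack=[E - T] ptr=11 lookahead=/ remaining=[/ num $]
Step 26: shift /. Stack=[E - T /] ptr=12 lookahead=num remaining=[num $]
Step 27: shift num. Stack=[E - T / num] ptr=13 lookahead=$ remaining=[$]
Step 28: reduce F->num. Stack=[E - T / F] ptr=13 lookahead=$ remaining=[$]
Step 29: reduce T->T / F. Stack=[E - T] ptr=13 lookahead=$ remaining=[$]
Step 30: reduce E->E - T. Stack=[E] ptr=13 lookahead=$ remaining=[$]
Step 31: accept. Stack=[E] ptr=13 lookahead=$ remaining=[$]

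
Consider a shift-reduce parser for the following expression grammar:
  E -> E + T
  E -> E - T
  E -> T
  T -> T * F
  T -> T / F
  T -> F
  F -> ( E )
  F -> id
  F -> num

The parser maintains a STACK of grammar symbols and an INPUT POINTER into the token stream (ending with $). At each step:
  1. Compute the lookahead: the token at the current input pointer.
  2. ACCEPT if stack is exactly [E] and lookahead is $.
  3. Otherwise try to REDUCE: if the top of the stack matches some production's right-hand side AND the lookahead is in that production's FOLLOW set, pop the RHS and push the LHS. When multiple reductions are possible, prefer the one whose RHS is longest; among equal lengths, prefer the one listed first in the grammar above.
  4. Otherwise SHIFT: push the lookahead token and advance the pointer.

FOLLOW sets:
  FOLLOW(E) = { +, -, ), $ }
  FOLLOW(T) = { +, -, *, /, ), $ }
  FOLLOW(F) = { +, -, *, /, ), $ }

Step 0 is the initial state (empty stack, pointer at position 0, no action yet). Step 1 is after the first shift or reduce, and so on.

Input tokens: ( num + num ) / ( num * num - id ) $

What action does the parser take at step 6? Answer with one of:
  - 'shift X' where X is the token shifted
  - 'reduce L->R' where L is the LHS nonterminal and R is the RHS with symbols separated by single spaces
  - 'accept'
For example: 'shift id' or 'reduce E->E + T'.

Step 1: shift (. Stack=[(] ptr=1 lookahead=num remaining=[num + num ) / ( num * num - id ) $]
Step 2: shift num. Stack=[( num] ptr=2 lookahead=+ remaining=[+ num ) / ( num * num - id ) $]
Step 3: reduce F->num. Stack=[( F] ptr=2 lookahead=+ remaining=[+ num ) / ( num * num - id ) $]
Step 4: reduce T->F. Stack=[( T] ptr=2 lookahead=+ remaining=[+ num ) / ( num * num - id ) $]
Step 5: reduce E->T. Stack=[( E] ptr=2 lookahead=+ remaining=[+ num ) / ( num * num - id ) $]
Step 6: shift +. Stack=[( E +] ptr=3 lookahead=num remaining=[num ) / ( num * num - id ) $]

Answer: shift +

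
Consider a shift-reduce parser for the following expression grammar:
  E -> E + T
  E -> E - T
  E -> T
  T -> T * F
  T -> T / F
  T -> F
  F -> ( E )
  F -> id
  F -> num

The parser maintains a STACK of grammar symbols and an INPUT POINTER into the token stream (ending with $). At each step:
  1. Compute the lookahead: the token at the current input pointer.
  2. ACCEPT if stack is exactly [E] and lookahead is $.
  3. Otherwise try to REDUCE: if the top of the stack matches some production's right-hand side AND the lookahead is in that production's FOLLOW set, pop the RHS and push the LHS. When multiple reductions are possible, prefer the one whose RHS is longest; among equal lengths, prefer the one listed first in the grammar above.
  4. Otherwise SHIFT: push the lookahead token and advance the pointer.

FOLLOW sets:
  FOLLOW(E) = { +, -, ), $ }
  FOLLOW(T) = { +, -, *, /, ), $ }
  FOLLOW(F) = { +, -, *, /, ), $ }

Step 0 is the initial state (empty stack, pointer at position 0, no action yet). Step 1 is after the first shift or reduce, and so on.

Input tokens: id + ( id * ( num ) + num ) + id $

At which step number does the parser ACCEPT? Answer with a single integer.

Step 1: shift id. Stack=[id] ptr=1 lookahead=+ remaining=[+ ( id * ( num ) + num ) + id $]
Step 2: reduce F->id. Stack=[F] ptr=1 lookahead=+ remaining=[+ ( id * ( num ) + num ) + id $]
Step 3: reduce T->F. Stack=[T] ptr=1 lookahead=+ remaining=[+ ( id * ( num ) + num ) + id $]
Step 4: reduce E->T. Stack=[E] ptr=1 lookahead=+ remaining=[+ ( id * ( num ) + num ) + id $]
Step 5: shift +. Stack=[E +] ptr=2 lookahead=( remaining=[( id * ( num ) + num ) + id $]
Step 6: shift (. Stack=[E + (] ptr=3 lookahead=id remaining=[id * ( num ) + num ) + id $]
Step 7: shift id. Stack=[E + ( id] ptr=4 lookahead=* remaining=[* ( num ) + num ) + id $]
Step 8: reduce F->id. Stack=[E + ( F] ptr=4 lookahead=* remaining=[* ( num ) + num ) + id $]
Step 9: reduce T->F. Stack=[E + ( T] ptr=4 lookahead=* remaining=[* ( num ) + num ) + id $]
Step 10: shift *. Stack=[E + ( T *] ptr=5 lookahead=( remaining=[( num ) + num ) + id $]
Step 11: shift (. Stack=[E + ( T * (] ptr=6 lookahead=num remaining=[num ) + num ) + id $]
Step 12: shift num. Stack=[E + ( T * ( num] ptr=7 lookahead=) remaining=[) + num ) + id $]
Step 13: reduce F->num. Stack=[E + ( T * ( F] ptr=7 lookahead=) remaining=[) + num ) + id $]
Step 14: reduce T->F. Stack=[E + ( T * ( T] ptr=7 lookahead=) remaining=[) + num ) + id $]
Step 15: reduce E->T. Stack=[E + ( T * ( E] ptr=7 lookahead=) remaining=[) + num ) + id $]
Step 16: shift ). Stack=[E + ( T * ( E )] ptr=8 lookahead=+ remaining=[+ num ) + id $]
Step 17: reduce F->( E ). Stack=[E + ( T * F] ptr=8 lookahead=+ remaining=[+ num ) + id $]
Step 18: reduce T->T * F. Stack=[E + ( T] ptr=8 lookahead=+ remaining=[+ num ) + id $]
Step 19: reduce E->T. Stack=[E + ( E] ptr=8 lookahead=+ remaining=[+ num ) + id $]
Step 20: shift +. Stack=[E + ( E +] ptr=9 lookahead=num remaining=[num ) + id $]
Step 21: shift num. Stack=[E + ( E + num] ptr=10 lookahead=) remaining=[) + id $]
Step 22: reduce F->num. Stack=[E + ( E + F] ptr=10 lookahead=) remaining=[) + id $]
Step 23: reduce T->F. Stack=[E + ( E + T] ptr=10 lookahead=) remaining=[) + id $]
Step 24: reduce E->E + T. Stack=[E + ( E] ptr=10 lookahead=) remaining=[) + id $]
Step 25: shift ). Stack=[E + ( E )] ptr=11 lookahead=+ remaining=[+ id $]
Step 26: reduce F->( E ). Stack=[E + F] ptr=11 lookahead=+ remaining=[+ id $]
Step 27: reduce T->F. Stack=[E + T] ptr=11 lookahead=+ remaining=[+ id $]
Step 28: reduce E->E + T. Stack=[E] ptr=11 lookahead=+ remaining=[+ id $]
Step 29: shift +. Stack=[E +] ptr=12 lookahead=id remaining=[id $]
Step 30: shift id. Stack=[E + id] ptr=13 lookahead=$ remaining=[$]
Step 31: reduce F->id. Stack=[E + F] ptr=13 lookahead=$ remaining=[$]
Step 32: reduce T->F. Stack=[E + T] ptr=13 lookahead=$ remaining=[$]
Step 33: reduce E->E + T. Stack=[E] ptr=13 lookahead=$ remaining=[$]
Step 34: accept. Stack=[E] ptr=13 lookahead=$ remaining=[$]

Answer: 34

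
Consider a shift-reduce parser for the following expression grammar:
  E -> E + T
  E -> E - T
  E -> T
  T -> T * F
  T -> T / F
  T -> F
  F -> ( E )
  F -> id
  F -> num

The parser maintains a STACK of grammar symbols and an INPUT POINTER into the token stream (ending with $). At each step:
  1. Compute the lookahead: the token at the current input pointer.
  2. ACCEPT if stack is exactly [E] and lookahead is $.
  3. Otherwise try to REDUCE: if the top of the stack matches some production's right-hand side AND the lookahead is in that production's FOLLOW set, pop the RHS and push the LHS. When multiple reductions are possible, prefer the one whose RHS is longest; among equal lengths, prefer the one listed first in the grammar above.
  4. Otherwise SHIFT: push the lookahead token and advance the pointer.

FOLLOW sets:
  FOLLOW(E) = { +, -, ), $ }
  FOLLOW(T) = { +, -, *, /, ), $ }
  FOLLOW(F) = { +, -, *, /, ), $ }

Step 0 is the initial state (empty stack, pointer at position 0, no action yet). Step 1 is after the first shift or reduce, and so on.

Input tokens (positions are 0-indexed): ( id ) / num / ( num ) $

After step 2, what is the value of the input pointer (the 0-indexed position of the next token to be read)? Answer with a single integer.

Answer: 2

Derivation:
Step 1: shift (. Stack=[(] ptr=1 lookahead=id remaining=[id ) / num / ( num ) $]
Step 2: shift id. Stack=[( id] ptr=2 lookahead=) remaining=[) / num / ( num ) $]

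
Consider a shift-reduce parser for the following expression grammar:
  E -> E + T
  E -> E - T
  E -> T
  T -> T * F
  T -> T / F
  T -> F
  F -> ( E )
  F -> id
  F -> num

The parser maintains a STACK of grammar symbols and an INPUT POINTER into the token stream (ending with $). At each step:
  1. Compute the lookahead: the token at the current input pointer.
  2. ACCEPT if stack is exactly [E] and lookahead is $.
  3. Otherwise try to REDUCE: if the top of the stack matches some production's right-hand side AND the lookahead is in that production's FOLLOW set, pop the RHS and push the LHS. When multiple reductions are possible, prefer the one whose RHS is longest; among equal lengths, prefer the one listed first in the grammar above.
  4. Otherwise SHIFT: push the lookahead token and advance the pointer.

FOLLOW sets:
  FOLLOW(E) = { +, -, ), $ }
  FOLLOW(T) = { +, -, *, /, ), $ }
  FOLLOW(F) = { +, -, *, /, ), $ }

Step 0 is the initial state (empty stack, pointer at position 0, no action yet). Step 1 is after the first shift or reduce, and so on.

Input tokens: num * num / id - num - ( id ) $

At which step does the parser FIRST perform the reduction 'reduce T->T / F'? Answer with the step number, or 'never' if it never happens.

Answer: 11

Derivation:
Step 1: shift num. Stack=[num] ptr=1 lookahead=* remaining=[* num / id - num - ( id ) $]
Step 2: reduce F->num. Stack=[F] ptr=1 lookahead=* remaining=[* num / id - num - ( id ) $]
Step 3: reduce T->F. Stack=[T] ptr=1 lookahead=* remaining=[* num / id - num - ( id ) $]
Step 4: shift *. Stack=[T *] ptr=2 lookahead=num remaining=[num / id - num - ( id ) $]
Step 5: shift num. Stack=[T * num] ptr=3 lookahead=/ remaining=[/ id - num - ( id ) $]
Step 6: reduce F->num. Stack=[T * F] ptr=3 lookahead=/ remaining=[/ id - num - ( id ) $]
Step 7: reduce T->T * F. Stack=[T] ptr=3 lookahead=/ remaining=[/ id - num - ( id ) $]
Step 8: shift /. Stack=[T /] ptr=4 lookahead=id remaining=[id - num - ( id ) $]
Step 9: shift id. Stack=[T / id] ptr=5 lookahead=- remaining=[- num - ( id ) $]
Step 10: reduce F->id. Stack=[T / F] ptr=5 lookahead=- remaining=[- num - ( id ) $]
Step 11: reduce T->T / F. Stack=[T] ptr=5 lookahead=- remaining=[- num - ( id ) $]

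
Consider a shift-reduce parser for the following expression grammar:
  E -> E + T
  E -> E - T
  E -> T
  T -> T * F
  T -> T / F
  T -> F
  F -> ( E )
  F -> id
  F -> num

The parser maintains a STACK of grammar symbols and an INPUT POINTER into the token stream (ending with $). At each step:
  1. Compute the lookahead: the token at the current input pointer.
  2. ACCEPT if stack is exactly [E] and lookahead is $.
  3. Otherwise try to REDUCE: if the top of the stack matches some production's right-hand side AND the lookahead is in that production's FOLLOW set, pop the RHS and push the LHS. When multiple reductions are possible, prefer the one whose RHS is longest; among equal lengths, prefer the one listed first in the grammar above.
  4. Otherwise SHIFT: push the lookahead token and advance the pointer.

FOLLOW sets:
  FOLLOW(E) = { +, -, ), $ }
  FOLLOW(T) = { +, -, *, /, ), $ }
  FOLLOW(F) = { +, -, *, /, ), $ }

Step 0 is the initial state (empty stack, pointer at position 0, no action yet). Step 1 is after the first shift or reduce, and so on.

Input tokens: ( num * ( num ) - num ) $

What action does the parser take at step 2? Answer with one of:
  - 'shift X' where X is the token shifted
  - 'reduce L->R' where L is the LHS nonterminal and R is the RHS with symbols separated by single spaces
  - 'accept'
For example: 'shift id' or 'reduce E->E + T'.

Answer: shift num

Derivation:
Step 1: shift (. Stack=[(] ptr=1 lookahead=num remaining=[num * ( num ) - num ) $]
Step 2: shift num. Stack=[( num] ptr=2 lookahead=* remaining=[* ( num ) - num ) $]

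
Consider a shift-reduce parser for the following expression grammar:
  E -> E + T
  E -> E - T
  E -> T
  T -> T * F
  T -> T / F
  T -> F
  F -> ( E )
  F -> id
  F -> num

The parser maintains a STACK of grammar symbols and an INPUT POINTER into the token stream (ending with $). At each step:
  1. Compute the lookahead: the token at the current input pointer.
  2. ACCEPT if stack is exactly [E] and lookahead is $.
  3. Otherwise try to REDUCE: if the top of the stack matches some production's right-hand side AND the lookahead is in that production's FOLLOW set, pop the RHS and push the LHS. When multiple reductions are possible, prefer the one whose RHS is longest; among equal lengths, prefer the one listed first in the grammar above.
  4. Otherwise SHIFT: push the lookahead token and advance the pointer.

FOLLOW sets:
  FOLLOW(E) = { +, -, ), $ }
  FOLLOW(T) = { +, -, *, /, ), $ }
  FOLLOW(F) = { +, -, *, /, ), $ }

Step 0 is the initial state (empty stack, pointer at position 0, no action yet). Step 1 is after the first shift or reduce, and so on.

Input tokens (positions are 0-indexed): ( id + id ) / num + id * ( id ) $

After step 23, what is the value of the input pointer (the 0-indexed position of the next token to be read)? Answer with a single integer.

Step 1: shift (. Stack=[(] ptr=1 lookahead=id remaining=[id + id ) / num + id * ( id ) $]
Step 2: shift id. Stack=[( id] ptr=2 lookahead=+ remaining=[+ id ) / num + id * ( id ) $]
Step 3: reduce F->id. Stack=[( F] ptr=2 lookahead=+ remaining=[+ id ) / num + id * ( id ) $]
Step 4: reduce T->F. Stack=[( T] ptr=2 lookahead=+ remaining=[+ id ) / num + id * ( id ) $]
Step 5: reduce E->T. Stack=[( E] ptr=2 lookahead=+ remaining=[+ id ) / num + id * ( id ) $]
Step 6: shift +. Stack=[( E +] ptr=3 lookahead=id remaining=[id ) / num + id * ( id ) $]
Step 7: shift id. Stack=[( E + id] ptr=4 lookahead=) remaining=[) / num + id * ( id ) $]
Step 8: reduce F->id. Stack=[( E + F] ptr=4 lookahead=) remaining=[) / num + id * ( id ) $]
Step 9: reduce T->F. Stack=[( E + T] ptr=4 lookahead=) remaining=[) / num + id * ( id ) $]
Step 10: reduce E->E + T. Stack=[( E] ptr=4 lookahead=) remaining=[) / num + id * ( id ) $]
Step 11: shift ). Stack=[( E )] ptr=5 lookahead=/ remaining=[/ num + id * ( id ) $]
Step 12: reduce F->( E ). Stack=[F] ptr=5 lookahead=/ remaining=[/ num + id * ( id ) $]
Step 13: reduce T->F. Stack=[T] ptr=5 lookahead=/ remaining=[/ num + id * ( id ) $]
Step 14: shift /. Stack=[T /] ptr=6 lookahead=num remaining=[num + id * ( id ) $]
Step 15: shift num. Stack=[T / num] ptr=7 lookahead=+ remaining=[+ id * ( id ) $]
Step 16: reduce F->num. Stack=[T / F] ptr=7 lookahead=+ remaining=[+ id * ( id ) $]
Step 17: reduce T->T / F. Stack=[T] ptr=7 lookahead=+ remaining=[+ id * ( id ) $]
Step 18: reduce E->T. Stack=[E] ptr=7 lookahead=+ remaining=[+ id * ( id ) $]
Step 19: shift +. Stack=[E +] ptr=8 lookahead=id remaining=[id * ( id ) $]
Step 20: shift id. Stack=[E + id] ptr=9 lookahead=* remaining=[* ( id ) $]
Step 21: reduce F->id. Stack=[E + F] ptr=9 lookahead=* remaining=[* ( id ) $]
Step 22: reduce T->F. Stack=[E + T] ptr=9 lookahead=* remaining=[* ( id ) $]
Step 23: shift *. Stack=[E + T *] ptr=10 lookahead=( remaining=[( id ) $]

Answer: 10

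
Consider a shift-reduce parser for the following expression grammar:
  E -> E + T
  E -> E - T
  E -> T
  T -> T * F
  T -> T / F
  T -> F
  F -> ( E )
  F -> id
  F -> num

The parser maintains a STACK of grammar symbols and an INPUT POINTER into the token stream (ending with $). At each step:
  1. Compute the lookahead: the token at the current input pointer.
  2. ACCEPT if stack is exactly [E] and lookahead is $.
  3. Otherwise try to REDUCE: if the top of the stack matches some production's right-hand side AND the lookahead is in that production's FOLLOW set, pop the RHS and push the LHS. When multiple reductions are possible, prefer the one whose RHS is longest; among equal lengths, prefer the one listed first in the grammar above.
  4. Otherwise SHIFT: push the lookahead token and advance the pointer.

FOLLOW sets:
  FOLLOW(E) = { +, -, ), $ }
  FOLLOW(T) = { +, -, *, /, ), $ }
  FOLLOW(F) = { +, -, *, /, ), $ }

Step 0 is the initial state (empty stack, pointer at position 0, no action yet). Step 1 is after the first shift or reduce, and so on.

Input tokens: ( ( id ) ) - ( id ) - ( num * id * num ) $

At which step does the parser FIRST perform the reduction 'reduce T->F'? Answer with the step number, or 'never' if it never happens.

Step 1: shift (. Stack=[(] ptr=1 lookahead=( remaining=[( id ) ) - ( id ) - ( num * id * num ) $]
Step 2: shift (. Stack=[( (] ptr=2 lookahead=id remaining=[id ) ) - ( id ) - ( num * id * num ) $]
Step 3: shift id. Stack=[( ( id] ptr=3 lookahead=) remaining=[) ) - ( id ) - ( num * id * num ) $]
Step 4: reduce F->id. Stack=[( ( F] ptr=3 lookahead=) remaining=[) ) - ( id ) - ( num * id * num ) $]
Step 5: reduce T->F. Stack=[( ( T] ptr=3 lookahead=) remaining=[) ) - ( id ) - ( num * id * num ) $]

Answer: 5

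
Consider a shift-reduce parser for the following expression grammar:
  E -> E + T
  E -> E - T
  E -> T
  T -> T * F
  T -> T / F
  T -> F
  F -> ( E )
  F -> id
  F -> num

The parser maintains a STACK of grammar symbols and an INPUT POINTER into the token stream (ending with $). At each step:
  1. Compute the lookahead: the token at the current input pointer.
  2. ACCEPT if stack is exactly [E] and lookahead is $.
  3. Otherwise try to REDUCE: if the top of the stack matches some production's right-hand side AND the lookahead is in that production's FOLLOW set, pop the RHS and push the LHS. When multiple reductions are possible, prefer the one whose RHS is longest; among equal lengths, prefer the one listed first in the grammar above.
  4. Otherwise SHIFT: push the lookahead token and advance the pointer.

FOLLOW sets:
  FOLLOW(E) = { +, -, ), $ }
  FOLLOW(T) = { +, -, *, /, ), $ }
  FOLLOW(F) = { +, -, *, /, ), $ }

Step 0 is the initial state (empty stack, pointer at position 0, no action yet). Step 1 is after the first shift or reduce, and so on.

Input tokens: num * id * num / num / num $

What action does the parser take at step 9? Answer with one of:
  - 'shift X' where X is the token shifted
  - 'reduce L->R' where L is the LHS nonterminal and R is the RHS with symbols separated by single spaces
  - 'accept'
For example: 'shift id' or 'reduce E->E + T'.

Step 1: shift num. Stack=[num] ptr=1 lookahead=* remaining=[* id * num / num / num $]
Step 2: reduce F->num. Stack=[F] ptr=1 lookahead=* remaining=[* id * num / num / num $]
Step 3: reduce T->F. Stack=[T] ptr=1 lookahead=* remaining=[* id * num / num / num $]
Step 4: shift *. Stack=[T *] ptr=2 lookahead=id remaining=[id * num / num / num $]
Step 5: shift id. Stack=[T * id] ptr=3 lookahead=* remaining=[* num / num / num $]
Step 6: reduce F->id. Stack=[T * F] ptr=3 lookahead=* remaining=[* num / num / num $]
Step 7: reduce T->T * F. Stack=[T] ptr=3 lookahead=* remaining=[* num / num / num $]
Step 8: shift *. Stack=[T *] ptr=4 lookahead=num remaining=[num / num / num $]
Step 9: shift num. Stack=[T * num] ptr=5 lookahead=/ remaining=[/ num / num $]

Answer: shift num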